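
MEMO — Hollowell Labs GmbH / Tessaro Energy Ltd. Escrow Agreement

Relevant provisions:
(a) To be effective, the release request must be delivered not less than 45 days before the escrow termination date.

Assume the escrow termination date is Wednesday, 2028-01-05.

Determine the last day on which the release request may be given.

2027-11-21

2028-01-05 minus 45 days is 2027-11-21.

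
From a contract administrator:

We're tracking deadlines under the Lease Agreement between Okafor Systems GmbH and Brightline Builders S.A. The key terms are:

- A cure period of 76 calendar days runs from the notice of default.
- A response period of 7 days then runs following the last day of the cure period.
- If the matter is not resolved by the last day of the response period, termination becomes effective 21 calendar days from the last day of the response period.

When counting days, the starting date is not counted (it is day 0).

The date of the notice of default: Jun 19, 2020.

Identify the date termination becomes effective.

Adding 76 calendar days to Jun 19, 2020 gives Sep 3, 2020, which is the last day of the cure period.
Adding 7 calendar days to Sep 3, 2020 gives Sep 10, 2020, which is the last day of the response period.
Adding 21 calendar days to Sep 10, 2020 gives Oct 1, 2020, which is the date termination becomes effective.

Oct 1, 2020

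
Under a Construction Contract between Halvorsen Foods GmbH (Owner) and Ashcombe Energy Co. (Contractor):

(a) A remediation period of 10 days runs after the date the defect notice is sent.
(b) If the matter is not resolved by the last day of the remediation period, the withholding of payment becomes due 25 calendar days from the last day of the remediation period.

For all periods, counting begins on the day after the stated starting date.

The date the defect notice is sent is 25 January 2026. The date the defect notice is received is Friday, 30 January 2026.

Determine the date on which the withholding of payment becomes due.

1 March 2026

The last day of the remediation period: 25 January 2026 + 10 days = 4 February 2026.
Adding 25 calendar days to 4 February 2026 gives 1 March 2026, which is the date on which the withholding of payment becomes due.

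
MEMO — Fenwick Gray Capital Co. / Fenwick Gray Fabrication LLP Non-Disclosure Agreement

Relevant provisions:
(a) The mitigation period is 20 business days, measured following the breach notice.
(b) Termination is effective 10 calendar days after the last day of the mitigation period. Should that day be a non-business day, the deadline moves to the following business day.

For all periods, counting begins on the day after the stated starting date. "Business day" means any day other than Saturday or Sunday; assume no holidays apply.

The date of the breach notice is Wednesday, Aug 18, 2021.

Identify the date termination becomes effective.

Sep 27, 2021

From Wednesday, Aug 18, 2021, 20 business days (Aug 19, Aug 20, Aug 23, Aug 24, …, Sep 13, Sep 14, Sep 15, skipping weekends) brings us to Wednesday, Sep 15, 2021, which is the last day of the mitigation period.
The date termination becomes effective: 10 calendar days after Sep 15, 2021 is Sep 25, 2021. That falls on a Saturday, so it rolls to the next business day, Monday, Sep 27, 2021.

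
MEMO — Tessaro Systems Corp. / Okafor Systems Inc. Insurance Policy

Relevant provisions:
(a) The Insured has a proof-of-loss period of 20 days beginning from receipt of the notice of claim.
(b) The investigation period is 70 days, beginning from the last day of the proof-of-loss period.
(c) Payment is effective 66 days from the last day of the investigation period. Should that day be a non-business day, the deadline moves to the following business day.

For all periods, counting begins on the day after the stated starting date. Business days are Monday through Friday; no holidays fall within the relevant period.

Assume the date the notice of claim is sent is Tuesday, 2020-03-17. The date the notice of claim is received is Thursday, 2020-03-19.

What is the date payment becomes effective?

Adding 20 calendar days to 2020-03-19 gives 2020-04-08, which is the last day of the proof-of-loss period.
The last day of the investigation period: 70 calendar days after 2020-04-08 is 2020-06-17.
Adding 66 calendar days to 2020-06-17 gives 2020-08-22, which is the date payment becomes effective. That falls on a Saturday, so it rolls to the next business day, Monday, 2020-08-24.

2020-08-24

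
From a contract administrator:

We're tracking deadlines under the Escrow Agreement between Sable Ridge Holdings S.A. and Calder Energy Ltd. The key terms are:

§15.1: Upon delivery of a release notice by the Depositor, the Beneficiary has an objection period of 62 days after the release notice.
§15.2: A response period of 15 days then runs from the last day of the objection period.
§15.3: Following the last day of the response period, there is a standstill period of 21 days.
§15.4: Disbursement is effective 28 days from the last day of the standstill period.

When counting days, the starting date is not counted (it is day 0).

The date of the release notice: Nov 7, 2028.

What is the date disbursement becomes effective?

The last day of the objection period: Nov 7, 2028 + 62 days = Jan 8, 2029.
The last day of the response period: Jan 8, 2029 + 15 days = Jan 23, 2029.
Adding 21 calendar days to Jan 23, 2029 gives Feb 13, 2029, which is the last day of the standstill period.
The date disbursement becomes effective: Feb 13, 2029 + 28 days = Mar 13, 2029.

Mar 13, 2029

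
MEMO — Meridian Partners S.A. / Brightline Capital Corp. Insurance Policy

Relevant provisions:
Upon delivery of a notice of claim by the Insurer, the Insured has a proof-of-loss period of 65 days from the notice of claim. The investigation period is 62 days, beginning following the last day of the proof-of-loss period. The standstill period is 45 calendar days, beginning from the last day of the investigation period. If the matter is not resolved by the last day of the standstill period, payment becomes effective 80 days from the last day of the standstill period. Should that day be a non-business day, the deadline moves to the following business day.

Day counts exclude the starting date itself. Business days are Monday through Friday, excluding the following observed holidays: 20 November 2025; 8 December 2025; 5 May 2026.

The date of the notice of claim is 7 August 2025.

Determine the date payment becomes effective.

16 April 2026

Adding 65 calendar days to 7 August 2025 gives 11 October 2025, which is the last day of the proof-of-loss period.
Adding 62 calendar days to 11 October 2025 gives 12 December 2025, which is the last day of the investigation period.
Adding 45 calendar days to 12 December 2025 gives 26 January 2026, which is the last day of the standstill period.
Adding 80 calendar days to 26 January 2026 gives 16 April 2026, which is the date payment becomes effective. 16 April 2026 is a Thursday and is not a listed holiday, so no roll-forward applies.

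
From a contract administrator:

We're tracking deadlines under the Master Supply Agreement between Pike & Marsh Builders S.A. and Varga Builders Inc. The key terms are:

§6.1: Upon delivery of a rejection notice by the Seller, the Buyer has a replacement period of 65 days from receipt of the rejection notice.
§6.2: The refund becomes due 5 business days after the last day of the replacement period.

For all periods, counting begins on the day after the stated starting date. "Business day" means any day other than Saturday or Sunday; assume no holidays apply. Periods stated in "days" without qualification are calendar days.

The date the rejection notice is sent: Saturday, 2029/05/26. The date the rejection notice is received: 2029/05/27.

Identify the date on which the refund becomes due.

2029/08/07

Adding 65 calendar days to 2029/05/27 gives 2029/07/31, which is the last day of the replacement period.
The date on which the refund becomes due: 5 business days after Tuesday, 2029/07/31, skipping weekends — Aug 1, Aug 2, Aug 3, Aug 6, Aug 7 — lands on Tuesday, 2029/08/07.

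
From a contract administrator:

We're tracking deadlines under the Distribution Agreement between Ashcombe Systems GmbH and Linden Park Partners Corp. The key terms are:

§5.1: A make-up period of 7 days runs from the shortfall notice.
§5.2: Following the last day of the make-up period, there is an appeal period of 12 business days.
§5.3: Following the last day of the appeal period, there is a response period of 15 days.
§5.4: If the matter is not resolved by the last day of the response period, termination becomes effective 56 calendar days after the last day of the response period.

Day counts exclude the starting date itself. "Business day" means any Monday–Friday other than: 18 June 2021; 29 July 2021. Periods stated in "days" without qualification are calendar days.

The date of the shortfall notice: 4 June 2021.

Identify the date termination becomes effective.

The last day of the make-up period: 7 calendar days after 4 June 2021 is 11 June 2021.
From Friday, 11 June 2021, 12 business days (Jun 14, Jun 15, Jun 16, Jun 17, …, Jun 28, Jun 29, Jun 30, skipping weekends and the listed holiday on Jun 18) brings us to Wednesday, 30 June 2021, which is the last day of the appeal period.
The last day of the response period: 30 June 2021 + 15 days = 15 July 2021.
The date termination becomes effective: 56 calendar days after 15 July 2021 is 9 September 2021.

9 September 2021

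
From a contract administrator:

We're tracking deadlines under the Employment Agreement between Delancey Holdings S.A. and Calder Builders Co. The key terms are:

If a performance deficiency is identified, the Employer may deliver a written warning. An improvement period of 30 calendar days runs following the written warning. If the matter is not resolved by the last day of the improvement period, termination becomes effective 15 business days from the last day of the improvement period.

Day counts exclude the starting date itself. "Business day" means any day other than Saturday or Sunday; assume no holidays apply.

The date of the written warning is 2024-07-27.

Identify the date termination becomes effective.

2024-09-16

The last day of the improvement period: 2024-07-27 + 30 days = 2024-08-26.
The date termination becomes effective: 15 business days after Monday, 2024-08-26, skipping weekends — Aug 27, Aug 28, Aug 29, Aug 30, …, Sep 12, Sep 13, Sep 16 — lands on Monday, 2024-09-16.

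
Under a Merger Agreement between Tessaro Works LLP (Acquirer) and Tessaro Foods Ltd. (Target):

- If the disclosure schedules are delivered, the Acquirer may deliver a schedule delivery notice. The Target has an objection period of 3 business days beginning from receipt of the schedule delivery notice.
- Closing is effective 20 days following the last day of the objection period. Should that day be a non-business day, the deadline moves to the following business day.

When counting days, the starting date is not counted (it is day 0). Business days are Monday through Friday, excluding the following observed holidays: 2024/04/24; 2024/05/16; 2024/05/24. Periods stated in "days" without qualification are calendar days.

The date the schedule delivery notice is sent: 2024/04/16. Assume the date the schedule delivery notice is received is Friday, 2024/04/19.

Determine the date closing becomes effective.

The last day of the objection period: counting 3 business days from Friday, 2024/04/19 (Apr 22, Apr 23, Apr 25, skipping weekends and the listed holiday on Apr 24) reaches Thursday, 2024/04/25.
The date closing becomes effective: 2024/04/25 + 20 days = 2024/05/15. 2024/05/15 is a Wednesday and is not a listed holiday, so no roll-forward applies.

2024/05/15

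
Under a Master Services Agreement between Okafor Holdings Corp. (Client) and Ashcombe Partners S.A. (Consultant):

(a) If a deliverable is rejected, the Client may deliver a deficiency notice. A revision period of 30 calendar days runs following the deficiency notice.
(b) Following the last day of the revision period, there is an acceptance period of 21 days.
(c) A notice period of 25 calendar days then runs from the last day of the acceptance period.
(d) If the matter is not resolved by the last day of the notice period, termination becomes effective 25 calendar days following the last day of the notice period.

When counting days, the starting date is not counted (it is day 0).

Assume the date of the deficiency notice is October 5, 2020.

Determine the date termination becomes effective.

January 14, 2021

Adding 30 calendar days to October 5, 2020 gives November 4, 2020, which is the last day of the revision period.
Adding 21 calendar days to November 4, 2020 gives November 25, 2020, which is the last day of the acceptance period.
The last day of the notice period: November 25, 2020 + 25 days = December 20, 2020.
Adding 25 calendar days to December 20, 2020 gives January 14, 2021, which is the date termination becomes effective.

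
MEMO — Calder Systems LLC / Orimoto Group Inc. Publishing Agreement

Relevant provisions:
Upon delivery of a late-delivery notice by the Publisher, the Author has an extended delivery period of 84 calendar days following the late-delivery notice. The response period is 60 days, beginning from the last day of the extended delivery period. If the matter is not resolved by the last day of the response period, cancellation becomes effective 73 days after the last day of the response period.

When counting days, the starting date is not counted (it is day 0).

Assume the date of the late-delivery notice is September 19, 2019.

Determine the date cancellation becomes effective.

The last day of the extended delivery period: 84 calendar days after September 19, 2019 is December 12, 2019.
The last day of the response period: December 12, 2019 + 60 days = February 10, 2020.
Adding 73 calendar days to February 10, 2020 gives April 23, 2020, which is the date cancellation becomes effective.

April 23, 2020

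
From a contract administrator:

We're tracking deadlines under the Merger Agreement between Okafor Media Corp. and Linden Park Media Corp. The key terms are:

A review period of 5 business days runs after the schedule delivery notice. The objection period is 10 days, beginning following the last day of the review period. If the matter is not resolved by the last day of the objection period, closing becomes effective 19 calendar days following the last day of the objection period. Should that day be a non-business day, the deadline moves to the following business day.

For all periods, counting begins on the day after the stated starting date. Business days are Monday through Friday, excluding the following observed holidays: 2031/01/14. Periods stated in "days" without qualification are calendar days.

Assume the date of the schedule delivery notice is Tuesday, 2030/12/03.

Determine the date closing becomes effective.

The last day of the review period: counting 5 business days from Tuesday, 2030/12/03 (Dec 4, Dec 5, Dec 6, Dec 9, Dec 10, skipping weekends) reaches Tuesday, 2030/12/10.
Adding 10 calendar days to 2030/12/10 gives 2030/12/20, which is the last day of the objection period.
Adding 19 calendar days to 2030/12/20 gives 2031/01/08, which is the date closing becomes effective. 2031/01/08 is a Wednesday and is not a listed holiday, so no roll-forward applies.

2031/01/08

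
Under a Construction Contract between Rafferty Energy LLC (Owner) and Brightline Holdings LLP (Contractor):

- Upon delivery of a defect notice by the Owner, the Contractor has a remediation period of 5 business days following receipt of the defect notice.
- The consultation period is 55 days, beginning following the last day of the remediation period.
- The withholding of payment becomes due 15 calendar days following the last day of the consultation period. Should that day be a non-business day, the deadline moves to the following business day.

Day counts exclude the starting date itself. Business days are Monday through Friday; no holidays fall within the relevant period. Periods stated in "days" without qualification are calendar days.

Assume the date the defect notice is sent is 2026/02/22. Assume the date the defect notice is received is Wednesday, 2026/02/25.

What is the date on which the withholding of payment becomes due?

The last day of the remediation period: 5 business days after Wednesday, 2026/02/25, skipping weekends — Feb 26, Feb 27, Mar 2, Mar 3, Mar 4 — lands on Wednesday, 2026/03/04.
The last day of the consultation period: 55 calendar days after 2026/03/04 is 2026/04/28.
Adding 15 calendar days to 2026/04/28 gives 2026/05/13, which is the date on which the withholding of payment becomes due. 2026/05/13 is a Wednesday, so no roll-forward applies.

2026/05/13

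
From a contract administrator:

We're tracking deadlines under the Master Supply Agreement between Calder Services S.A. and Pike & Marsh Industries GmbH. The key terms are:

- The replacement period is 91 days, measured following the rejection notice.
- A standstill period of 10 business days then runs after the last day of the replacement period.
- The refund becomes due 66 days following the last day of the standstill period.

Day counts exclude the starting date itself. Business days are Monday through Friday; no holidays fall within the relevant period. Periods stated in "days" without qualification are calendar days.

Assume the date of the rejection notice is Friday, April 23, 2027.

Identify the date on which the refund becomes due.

Adding 91 calendar days to April 23, 2027 gives July 23, 2027, which is the last day of the replacement period.
The last day of the standstill period: counting 10 business days from Friday, July 23, 2027 (Jul 26, Jul 27, Jul 28, Jul 29, Jul 30, Aug 2, Aug 3, Aug 4, Aug 5, Aug 6, skipping weekends) reaches Friday, August 6, 2027.
Adding 66 calendar days to August 6, 2027 gives October 11, 2027, which is the date on which the refund becomes due.

October 11, 2027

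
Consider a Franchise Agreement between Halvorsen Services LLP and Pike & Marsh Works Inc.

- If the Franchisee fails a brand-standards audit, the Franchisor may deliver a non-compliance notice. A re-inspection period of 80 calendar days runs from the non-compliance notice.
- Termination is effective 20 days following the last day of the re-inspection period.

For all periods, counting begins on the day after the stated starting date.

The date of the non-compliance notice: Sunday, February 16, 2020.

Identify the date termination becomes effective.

Adding 80 calendar days to February 16, 2020 gives May 6, 2020, which is the last day of the re-inspection period.
The date termination becomes effective: May 6, 2020 + 20 days = May 26, 2020.

May 26, 2020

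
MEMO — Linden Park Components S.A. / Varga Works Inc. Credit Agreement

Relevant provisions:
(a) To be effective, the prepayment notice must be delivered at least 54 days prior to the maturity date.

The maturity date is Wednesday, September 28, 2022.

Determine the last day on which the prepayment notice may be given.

Counting back 54 calendar days from September 28, 2022 gives August 5, 2022.

August 5, 2022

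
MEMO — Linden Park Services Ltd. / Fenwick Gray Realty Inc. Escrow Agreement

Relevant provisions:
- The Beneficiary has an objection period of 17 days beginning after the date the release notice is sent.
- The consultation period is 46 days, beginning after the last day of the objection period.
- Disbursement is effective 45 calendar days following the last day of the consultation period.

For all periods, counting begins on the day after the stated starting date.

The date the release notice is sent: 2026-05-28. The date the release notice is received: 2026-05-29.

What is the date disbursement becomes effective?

2026-09-13

The last day of the objection period: 2026-05-28 + 17 days = 2026-06-14.
The last day of the consultation period: 2026-06-14 + 46 days = 2026-07-30.
Adding 45 calendar days to 2026-07-30 gives 2026-09-13, which is the date disbursement becomes effective.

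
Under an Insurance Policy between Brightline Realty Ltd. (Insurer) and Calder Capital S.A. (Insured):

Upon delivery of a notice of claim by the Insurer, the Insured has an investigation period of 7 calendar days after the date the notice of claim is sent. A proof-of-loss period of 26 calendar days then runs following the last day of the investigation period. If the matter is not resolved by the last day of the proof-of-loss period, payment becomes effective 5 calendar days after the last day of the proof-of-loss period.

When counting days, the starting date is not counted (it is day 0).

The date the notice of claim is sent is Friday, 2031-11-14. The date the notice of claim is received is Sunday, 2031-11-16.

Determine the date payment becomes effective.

2031-12-22

The last day of the investigation period: 7 calendar days after 2031-11-14 is 2031-11-21.
The last day of the proof-of-loss period: 26 calendar days after 2031-11-21 is 2031-12-17.
Adding 5 calendar days to 2031-12-17 gives 2031-12-22, which is the date payment becomes effective.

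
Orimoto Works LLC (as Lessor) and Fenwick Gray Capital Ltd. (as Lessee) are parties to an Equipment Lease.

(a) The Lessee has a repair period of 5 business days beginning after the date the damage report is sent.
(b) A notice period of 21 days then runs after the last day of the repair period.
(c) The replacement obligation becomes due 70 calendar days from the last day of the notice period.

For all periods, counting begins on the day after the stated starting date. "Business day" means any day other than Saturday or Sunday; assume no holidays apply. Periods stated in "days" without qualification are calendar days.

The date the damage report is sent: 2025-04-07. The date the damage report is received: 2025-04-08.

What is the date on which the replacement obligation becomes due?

2025-07-14

From Monday, 2025-04-07, 5 business days (Apr 8, Apr 9, Apr 10, Apr 11, Apr 14, skipping weekends) brings us to Monday, 2025-04-14, which is the last day of the repair period.
Adding 21 calendar days to 2025-04-14 gives 2025-05-05, which is the last day of the notice period.
Adding 70 calendar days to 2025-05-05 gives 2025-07-14, which is the date on which the replacement obligation becomes due.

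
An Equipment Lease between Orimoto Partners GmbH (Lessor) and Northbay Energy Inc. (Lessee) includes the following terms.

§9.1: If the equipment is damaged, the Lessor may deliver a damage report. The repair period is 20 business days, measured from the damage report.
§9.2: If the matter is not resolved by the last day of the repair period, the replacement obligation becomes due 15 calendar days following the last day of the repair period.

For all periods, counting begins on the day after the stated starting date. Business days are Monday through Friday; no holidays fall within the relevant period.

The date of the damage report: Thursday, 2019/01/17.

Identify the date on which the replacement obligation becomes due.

From Thursday, 2019/01/17, 20 business days (Jan 18, Jan 21, Jan 22, Jan 23, …, Feb 12, Feb 13, Feb 14, skipping weekends) brings us to Thursday, 2019/02/14, which is the last day of the repair period.
The date on which the replacement obligation becomes due: 15 calendar days after 2019/02/14 is 2019/03/01.

2019/03/01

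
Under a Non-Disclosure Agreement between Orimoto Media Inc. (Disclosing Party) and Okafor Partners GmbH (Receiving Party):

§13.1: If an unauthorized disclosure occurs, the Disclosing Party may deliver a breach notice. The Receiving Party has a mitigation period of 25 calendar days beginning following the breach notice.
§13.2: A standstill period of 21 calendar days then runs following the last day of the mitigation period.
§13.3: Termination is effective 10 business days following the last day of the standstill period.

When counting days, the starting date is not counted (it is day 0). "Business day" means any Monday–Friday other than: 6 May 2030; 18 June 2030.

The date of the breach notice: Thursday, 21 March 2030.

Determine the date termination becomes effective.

The last day of the mitigation period: 25 calendar days after 21 March 2030 is 15 April 2030.
The last day of the standstill period: 21 calendar days after 15 April 2030 is 6 May 2030.
The date termination becomes effective: counting 10 business days from Monday, 6 May 2030 (May 7, May 8, May 9, May 10, May 13, May 14, May 15, May 16, May 17, May 20, skipping weekends) reaches Monday, 20 May 2030.

20 May 2030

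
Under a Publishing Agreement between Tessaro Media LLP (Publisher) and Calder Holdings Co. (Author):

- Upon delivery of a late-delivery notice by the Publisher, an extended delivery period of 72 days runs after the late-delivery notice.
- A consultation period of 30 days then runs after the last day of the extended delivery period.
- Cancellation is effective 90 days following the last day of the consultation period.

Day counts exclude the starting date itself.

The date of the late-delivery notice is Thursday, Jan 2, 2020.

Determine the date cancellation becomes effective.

The last day of the extended delivery period: 72 calendar days after Jan 2, 2020 is Mar 14, 2020.
The last day of the consultation period: 30 calendar days after Mar 14, 2020 is Apr 13, 2020.
The date cancellation becomes effective: 90 calendar days after Apr 13, 2020 is Jul 12, 2020.

Jul 12, 2020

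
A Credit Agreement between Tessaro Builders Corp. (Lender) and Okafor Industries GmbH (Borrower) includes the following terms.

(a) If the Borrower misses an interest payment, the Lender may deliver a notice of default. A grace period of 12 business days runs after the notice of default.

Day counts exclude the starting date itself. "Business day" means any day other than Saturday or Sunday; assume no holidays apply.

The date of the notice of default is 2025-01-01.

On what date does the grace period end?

2025-01-17

The last day of the grace period: 12 business days after Wednesday, 2025-01-01, skipping weekends — Jan 2, Jan 3, Jan 6, Jan 7, …, Jan 15, Jan 16, Jan 17 — lands on Friday, 2025-01-17.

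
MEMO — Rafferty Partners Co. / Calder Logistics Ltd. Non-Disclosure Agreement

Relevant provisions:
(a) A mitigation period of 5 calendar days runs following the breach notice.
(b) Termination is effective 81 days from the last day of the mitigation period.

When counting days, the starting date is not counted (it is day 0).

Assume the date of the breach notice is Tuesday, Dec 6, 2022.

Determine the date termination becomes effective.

Mar 2, 2023

Adding 5 calendar days to Dec 6, 2022 gives Dec 11, 2022, which is the last day of the mitigation period.
The date termination becomes effective: Dec 11, 2022 + 81 days = Mar 2, 2023.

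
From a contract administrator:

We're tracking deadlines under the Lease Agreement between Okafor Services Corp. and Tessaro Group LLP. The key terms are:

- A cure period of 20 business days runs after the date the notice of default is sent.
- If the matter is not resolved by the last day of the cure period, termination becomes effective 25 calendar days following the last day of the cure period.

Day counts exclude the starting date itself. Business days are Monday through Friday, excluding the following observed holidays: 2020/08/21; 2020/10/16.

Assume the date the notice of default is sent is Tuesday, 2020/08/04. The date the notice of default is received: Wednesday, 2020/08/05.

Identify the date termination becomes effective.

The last day of the cure period: counting 20 business days from Tuesday, 2020/08/04 (Aug 5, Aug 6, Aug 7, Aug 10, …, Aug 31, Sep 1, Sep 2, skipping weekends and the listed holiday on Aug 21) reaches Wednesday, 2020/09/02.
Adding 25 calendar days to 2020/09/02 gives 2020/09/27, which is the date termination becomes effective.

2020/09/27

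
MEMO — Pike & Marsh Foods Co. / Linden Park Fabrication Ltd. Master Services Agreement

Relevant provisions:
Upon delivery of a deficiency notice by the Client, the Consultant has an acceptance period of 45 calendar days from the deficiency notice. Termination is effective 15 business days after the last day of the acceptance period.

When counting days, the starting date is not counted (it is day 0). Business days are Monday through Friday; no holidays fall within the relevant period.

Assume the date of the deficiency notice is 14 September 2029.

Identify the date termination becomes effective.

19 November 2029

Adding 45 calendar days to 14 September 2029 gives 29 October 2029, which is the last day of the acceptance period.
The date termination becomes effective: counting 15 business days from Monday, 29 October 2029 (Oct 30, Oct 31, Nov 1, Nov 2, …, Nov 15, Nov 16, Nov 19, skipping weekends) reaches Monday, 19 November 2029.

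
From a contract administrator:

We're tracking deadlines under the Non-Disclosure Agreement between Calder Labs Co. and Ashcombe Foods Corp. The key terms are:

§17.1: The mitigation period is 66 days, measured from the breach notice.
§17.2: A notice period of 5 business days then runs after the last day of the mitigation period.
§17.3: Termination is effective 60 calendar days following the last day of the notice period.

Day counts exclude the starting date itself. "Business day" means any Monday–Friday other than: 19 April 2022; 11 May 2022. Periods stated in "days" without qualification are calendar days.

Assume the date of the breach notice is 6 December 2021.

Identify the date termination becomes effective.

18 April 2022

The last day of the mitigation period: 6 December 2021 + 66 days = 10 February 2022.
The last day of the notice period: counting 5 business days from Thursday, 10 February 2022 (Feb 11, Feb 14, Feb 15, Feb 16, Feb 17, skipping weekends) reaches Thursday, 17 February 2022.
Adding 60 calendar days to 17 February 2022 gives 18 April 2022, which is the date termination becomes effective.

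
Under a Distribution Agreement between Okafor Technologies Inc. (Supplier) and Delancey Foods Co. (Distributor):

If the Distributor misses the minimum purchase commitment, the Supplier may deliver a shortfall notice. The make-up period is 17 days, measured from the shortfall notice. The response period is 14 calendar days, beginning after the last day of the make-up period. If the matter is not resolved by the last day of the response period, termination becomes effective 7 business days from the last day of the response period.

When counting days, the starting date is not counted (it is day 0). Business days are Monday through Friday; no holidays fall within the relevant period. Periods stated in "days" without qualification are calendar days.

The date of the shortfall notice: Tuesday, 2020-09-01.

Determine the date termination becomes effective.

2020-10-13

The last day of the make-up period: 2020-09-01 + 17 days = 2020-09-18.
The last day of the response period: 14 calendar days after 2020-09-18 is 2020-10-02.
From Friday, 2020-10-02, 7 business days (Oct 5, Oct 6, Oct 7, Oct 8, Oct 9, Oct 12, Oct 13, skipping weekends) brings us to Tuesday, 2020-10-13, which is the date termination becomes effective.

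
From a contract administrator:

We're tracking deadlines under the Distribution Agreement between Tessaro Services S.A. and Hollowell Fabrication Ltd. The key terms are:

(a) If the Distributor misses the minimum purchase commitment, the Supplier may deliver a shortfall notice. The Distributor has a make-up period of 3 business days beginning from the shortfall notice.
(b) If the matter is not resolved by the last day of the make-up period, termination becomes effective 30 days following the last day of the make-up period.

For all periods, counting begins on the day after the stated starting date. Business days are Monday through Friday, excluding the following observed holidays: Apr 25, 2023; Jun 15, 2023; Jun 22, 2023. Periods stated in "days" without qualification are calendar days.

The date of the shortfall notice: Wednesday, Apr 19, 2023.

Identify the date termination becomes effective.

The last day of the make-up period: counting 3 business days from Wednesday, Apr 19, 2023 (Apr 20, Apr 21, Apr 24, skipping weekends) reaches Monday, Apr 24, 2023.
Adding 30 calendar days to Apr 24, 2023 gives May 24, 2023, which is the date termination becomes effective.

May 24, 2023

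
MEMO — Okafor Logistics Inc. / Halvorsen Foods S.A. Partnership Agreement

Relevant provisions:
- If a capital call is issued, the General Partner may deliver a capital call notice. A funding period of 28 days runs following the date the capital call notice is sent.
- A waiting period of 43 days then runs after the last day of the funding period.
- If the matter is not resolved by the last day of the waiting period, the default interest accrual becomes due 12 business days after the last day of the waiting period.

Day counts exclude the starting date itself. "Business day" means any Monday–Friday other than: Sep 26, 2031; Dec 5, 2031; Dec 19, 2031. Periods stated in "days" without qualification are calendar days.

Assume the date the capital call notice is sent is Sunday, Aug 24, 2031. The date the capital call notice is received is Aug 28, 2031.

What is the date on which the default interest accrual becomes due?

Nov 19, 2031

Adding 28 calendar days to Aug 24, 2031 gives Sep 21, 2031, which is the last day of the funding period.
The last day of the waiting period: Sep 21, 2031 + 43 days = Nov 3, 2031.
From Monday, Nov 3, 2031, 12 business days (Nov 4, Nov 5, Nov 6, Nov 7, …, Nov 17, Nov 18, Nov 19, skipping weekends) brings us to Wednesday, Nov 19, 2031, which is the date on which the default interest accrual becomes due.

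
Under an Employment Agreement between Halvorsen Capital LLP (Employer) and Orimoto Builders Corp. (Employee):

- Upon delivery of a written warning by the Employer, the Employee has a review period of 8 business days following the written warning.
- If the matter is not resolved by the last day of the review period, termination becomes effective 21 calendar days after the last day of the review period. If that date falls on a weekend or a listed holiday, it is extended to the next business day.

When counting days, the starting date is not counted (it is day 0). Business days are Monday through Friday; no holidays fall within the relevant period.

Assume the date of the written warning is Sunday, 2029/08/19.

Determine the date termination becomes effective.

2029/09/19

From Sunday, 2029/08/19, 8 business days (Aug 20, Aug 21, Aug 22, Aug 23, Aug 24, Aug 27, Aug 28, Aug 29, skipping weekends) brings us to Wednesday, 2029/08/29, which is the last day of the review period.
Adding 21 calendar days to 2029/08/29 gives 2029/09/19, which is the date termination becomes effective. 2029/09/19 is a Wednesday, so no roll-forward applies.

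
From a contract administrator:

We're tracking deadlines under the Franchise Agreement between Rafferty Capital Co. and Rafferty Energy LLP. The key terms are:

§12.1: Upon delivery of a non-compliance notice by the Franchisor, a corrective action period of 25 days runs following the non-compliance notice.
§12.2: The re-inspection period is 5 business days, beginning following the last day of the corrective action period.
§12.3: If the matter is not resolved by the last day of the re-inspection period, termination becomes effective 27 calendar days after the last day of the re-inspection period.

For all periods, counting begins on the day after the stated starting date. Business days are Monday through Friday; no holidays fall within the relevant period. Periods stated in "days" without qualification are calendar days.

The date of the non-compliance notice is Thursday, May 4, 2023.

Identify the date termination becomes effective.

July 2, 2023

Adding 25 calendar days to May 4, 2023 gives May 29, 2023, which is the last day of the corrective action period.
The last day of the re-inspection period: 5 business days after Monday, May 29, 2023, skipping weekends — May 30, May 31, Jun 1, Jun 2, Jun 5 — lands on Monday, June 5, 2023.
The date termination becomes effective: June 5, 2023 + 27 days = July 2, 2023.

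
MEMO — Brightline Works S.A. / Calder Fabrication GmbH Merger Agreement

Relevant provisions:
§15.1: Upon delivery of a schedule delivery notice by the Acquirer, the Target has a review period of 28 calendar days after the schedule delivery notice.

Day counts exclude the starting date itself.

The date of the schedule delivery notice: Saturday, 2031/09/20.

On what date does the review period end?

Adding 28 calendar days to 2031/09/20 gives 2031/10/18, which is the last day of the review period.

2031/10/18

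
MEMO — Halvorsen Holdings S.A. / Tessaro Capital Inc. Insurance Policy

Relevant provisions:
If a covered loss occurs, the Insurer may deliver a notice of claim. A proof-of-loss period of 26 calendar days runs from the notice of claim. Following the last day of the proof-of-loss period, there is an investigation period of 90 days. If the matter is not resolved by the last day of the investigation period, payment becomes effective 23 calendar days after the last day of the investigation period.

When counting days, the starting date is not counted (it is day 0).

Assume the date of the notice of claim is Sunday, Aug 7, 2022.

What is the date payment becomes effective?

Dec 24, 2022

The last day of the proof-of-loss period: Aug 7, 2022 + 26 days = Sep 2, 2022.
Adding 90 calendar days to Sep 2, 2022 gives Dec 1, 2022, which is the last day of the investigation period.
Adding 23 calendar days to Dec 1, 2022 gives Dec 24, 2022, which is the date payment becomes effective.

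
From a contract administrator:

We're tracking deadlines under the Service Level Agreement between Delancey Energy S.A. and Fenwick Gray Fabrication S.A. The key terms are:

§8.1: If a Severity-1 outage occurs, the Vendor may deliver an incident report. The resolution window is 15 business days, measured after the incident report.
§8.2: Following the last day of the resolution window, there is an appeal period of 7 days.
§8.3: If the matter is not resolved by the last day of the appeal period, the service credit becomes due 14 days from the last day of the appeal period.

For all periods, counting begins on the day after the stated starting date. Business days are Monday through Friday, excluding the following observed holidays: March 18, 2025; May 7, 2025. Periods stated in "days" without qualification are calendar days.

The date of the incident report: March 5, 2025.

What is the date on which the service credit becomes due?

The last day of the resolution window: counting 15 business days from Wednesday, March 5, 2025 (Mar 6, Mar 7, Mar 10, Mar 11, …, Mar 25, Mar 26, Mar 27, skipping weekends and the listed holiday on Mar 18) reaches Thursday, March 27, 2025.
The last day of the appeal period: 7 calendar days after March 27, 2025 is April 3, 2025.
The date on which the service credit becomes due: April 3, 2025 + 14 days = April 17, 2025.

April 17, 2025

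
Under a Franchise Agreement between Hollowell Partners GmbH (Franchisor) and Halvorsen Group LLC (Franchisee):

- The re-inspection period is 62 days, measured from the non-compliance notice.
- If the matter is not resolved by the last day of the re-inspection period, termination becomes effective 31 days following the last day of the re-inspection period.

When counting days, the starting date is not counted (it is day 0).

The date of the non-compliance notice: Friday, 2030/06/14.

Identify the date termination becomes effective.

The last day of the re-inspection period: 2030/06/14 + 62 days = 2030/08/15.
The date termination becomes effective: 31 calendar days after 2030/08/15 is 2030/09/15.

2030/09/15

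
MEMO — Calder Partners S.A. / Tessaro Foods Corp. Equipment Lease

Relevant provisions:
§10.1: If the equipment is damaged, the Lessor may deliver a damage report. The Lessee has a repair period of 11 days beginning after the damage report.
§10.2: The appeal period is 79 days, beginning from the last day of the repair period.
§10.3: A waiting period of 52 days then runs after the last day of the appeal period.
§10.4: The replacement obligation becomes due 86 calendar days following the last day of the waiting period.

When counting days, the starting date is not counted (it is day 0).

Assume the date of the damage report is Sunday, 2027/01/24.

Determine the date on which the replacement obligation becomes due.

The last day of the repair period: 2027/01/24 + 11 days = 2027/02/04.
The last day of the appeal period: 2027/02/04 + 79 days = 2027/04/24.
The last day of the waiting period: 2027/04/24 + 52 days = 2027/06/15.
The date on which the replacement obligation becomes due: 86 calendar days after 2027/06/15 is 2027/09/09.

2027/09/09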